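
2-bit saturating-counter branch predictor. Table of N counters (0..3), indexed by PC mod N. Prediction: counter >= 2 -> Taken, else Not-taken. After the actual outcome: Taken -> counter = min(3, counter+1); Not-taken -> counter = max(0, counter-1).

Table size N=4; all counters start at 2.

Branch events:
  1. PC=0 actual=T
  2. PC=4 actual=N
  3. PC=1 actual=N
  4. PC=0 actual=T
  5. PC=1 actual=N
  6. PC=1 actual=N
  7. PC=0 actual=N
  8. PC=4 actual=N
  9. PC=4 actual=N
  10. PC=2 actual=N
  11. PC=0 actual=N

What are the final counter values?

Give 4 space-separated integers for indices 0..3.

Ev 1: PC=0 idx=0 pred=T actual=T -> ctr[0]=3
Ev 2: PC=4 idx=0 pred=T actual=N -> ctr[0]=2
Ev 3: PC=1 idx=1 pred=T actual=N -> ctr[1]=1
Ev 4: PC=0 idx=0 pred=T actual=T -> ctr[0]=3
Ev 5: PC=1 idx=1 pred=N actual=N -> ctr[1]=0
Ev 6: PC=1 idx=1 pred=N actual=N -> ctr[1]=0
Ev 7: PC=0 idx=0 pred=T actual=N -> ctr[0]=2
Ev 8: PC=4 idx=0 pred=T actual=N -> ctr[0]=1
Ev 9: PC=4 idx=0 pred=N actual=N -> ctr[0]=0
Ev 10: PC=2 idx=2 pred=T actual=N -> ctr[2]=1
Ev 11: PC=0 idx=0 pred=N actual=N -> ctr[0]=0

Answer: 0 0 1 2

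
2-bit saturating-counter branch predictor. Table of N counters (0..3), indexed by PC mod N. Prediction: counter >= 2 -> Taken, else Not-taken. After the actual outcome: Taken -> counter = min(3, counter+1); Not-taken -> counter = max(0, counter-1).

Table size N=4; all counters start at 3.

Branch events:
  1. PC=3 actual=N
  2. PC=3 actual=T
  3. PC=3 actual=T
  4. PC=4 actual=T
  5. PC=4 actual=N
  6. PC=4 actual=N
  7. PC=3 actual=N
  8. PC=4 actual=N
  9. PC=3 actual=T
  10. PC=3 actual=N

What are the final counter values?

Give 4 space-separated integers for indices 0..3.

Ev 1: PC=3 idx=3 pred=T actual=N -> ctr[3]=2
Ev 2: PC=3 idx=3 pred=T actual=T -> ctr[3]=3
Ev 3: PC=3 idx=3 pred=T actual=T -> ctr[3]=3
Ev 4: PC=4 idx=0 pred=T actual=T -> ctr[0]=3
Ev 5: PC=4 idx=0 pred=T actual=N -> ctr[0]=2
Ev 6: PC=4 idx=0 pred=T actual=N -> ctr[0]=1
Ev 7: PC=3 idx=3 pred=T actual=N -> ctr[3]=2
Ev 8: PC=4 idx=0 pred=N actual=N -> ctr[0]=0
Ev 9: PC=3 idx=3 pred=T actual=T -> ctr[3]=3
Ev 10: PC=3 idx=3 pred=T actual=N -> ctr[3]=2

Answer: 0 3 3 2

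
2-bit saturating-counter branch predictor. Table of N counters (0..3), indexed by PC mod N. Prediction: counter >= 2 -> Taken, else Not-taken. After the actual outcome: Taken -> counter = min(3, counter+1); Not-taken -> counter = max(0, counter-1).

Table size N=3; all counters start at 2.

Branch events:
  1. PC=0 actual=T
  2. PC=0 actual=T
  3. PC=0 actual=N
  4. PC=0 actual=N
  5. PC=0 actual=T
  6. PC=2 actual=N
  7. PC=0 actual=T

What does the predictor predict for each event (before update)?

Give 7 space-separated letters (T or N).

Answer: T T T T N T T

Derivation:
Ev 1: PC=0 idx=0 pred=T actual=T -> ctr[0]=3
Ev 2: PC=0 idx=0 pred=T actual=T -> ctr[0]=3
Ev 3: PC=0 idx=0 pred=T actual=N -> ctr[0]=2
Ev 4: PC=0 idx=0 pred=T actual=N -> ctr[0]=1
Ev 5: PC=0 idx=0 pred=N actual=T -> ctr[0]=2
Ev 6: PC=2 idx=2 pred=T actual=N -> ctr[2]=1
Ev 7: PC=0 idx=0 pred=T actual=T -> ctr[0]=3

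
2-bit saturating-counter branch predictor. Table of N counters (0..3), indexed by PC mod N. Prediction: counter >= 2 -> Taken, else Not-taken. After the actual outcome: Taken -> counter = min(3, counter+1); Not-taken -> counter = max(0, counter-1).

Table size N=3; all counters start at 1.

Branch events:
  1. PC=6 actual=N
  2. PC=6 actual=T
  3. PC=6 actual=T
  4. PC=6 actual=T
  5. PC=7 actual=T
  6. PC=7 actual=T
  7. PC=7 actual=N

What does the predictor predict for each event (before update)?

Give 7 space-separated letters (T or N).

Ev 1: PC=6 idx=0 pred=N actual=N -> ctr[0]=0
Ev 2: PC=6 idx=0 pred=N actual=T -> ctr[0]=1
Ev 3: PC=6 idx=0 pred=N actual=T -> ctr[0]=2
Ev 4: PC=6 idx=0 pred=T actual=T -> ctr[0]=3
Ev 5: PC=7 idx=1 pred=N actual=T -> ctr[1]=2
Ev 6: PC=7 idx=1 pred=T actual=T -> ctr[1]=3
Ev 7: PC=7 idx=1 pred=T actual=N -> ctr[1]=2

Answer: N N N T N T T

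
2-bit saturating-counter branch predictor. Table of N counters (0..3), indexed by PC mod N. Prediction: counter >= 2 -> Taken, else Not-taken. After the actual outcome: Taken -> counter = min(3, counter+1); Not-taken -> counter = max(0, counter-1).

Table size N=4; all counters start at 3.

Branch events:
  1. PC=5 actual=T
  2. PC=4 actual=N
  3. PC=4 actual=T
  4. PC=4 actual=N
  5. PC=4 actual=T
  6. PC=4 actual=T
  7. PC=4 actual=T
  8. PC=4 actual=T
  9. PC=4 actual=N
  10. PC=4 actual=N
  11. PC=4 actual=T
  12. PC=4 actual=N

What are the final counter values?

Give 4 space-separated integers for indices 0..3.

Answer: 1 3 3 3

Derivation:
Ev 1: PC=5 idx=1 pred=T actual=T -> ctr[1]=3
Ev 2: PC=4 idx=0 pred=T actual=N -> ctr[0]=2
Ev 3: PC=4 idx=0 pred=T actual=T -> ctr[0]=3
Ev 4: PC=4 idx=0 pred=T actual=N -> ctr[0]=2
Ev 5: PC=4 idx=0 pred=T actual=T -> ctr[0]=3
Ev 6: PC=4 idx=0 pred=T actual=T -> ctr[0]=3
Ev 7: PC=4 idx=0 pred=T actual=T -> ctr[0]=3
Ev 8: PC=4 idx=0 pred=T actual=T -> ctr[0]=3
Ev 9: PC=4 idx=0 pred=T actual=N -> ctr[0]=2
Ev 10: PC=4 idx=0 pred=T actual=N -> ctr[0]=1
Ev 11: PC=4 idx=0 pred=N actual=T -> ctr[0]=2
Ev 12: PC=4 idx=0 pred=T actual=N -> ctr[0]=1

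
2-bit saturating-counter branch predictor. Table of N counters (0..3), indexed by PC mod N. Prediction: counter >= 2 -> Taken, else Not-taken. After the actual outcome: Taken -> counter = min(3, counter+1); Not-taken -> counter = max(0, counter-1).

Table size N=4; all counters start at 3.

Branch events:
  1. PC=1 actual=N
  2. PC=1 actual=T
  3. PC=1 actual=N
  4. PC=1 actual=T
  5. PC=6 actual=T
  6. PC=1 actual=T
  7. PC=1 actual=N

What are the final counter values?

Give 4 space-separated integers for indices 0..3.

Ev 1: PC=1 idx=1 pred=T actual=N -> ctr[1]=2
Ev 2: PC=1 idx=1 pred=T actual=T -> ctr[1]=3
Ev 3: PC=1 idx=1 pred=T actual=N -> ctr[1]=2
Ev 4: PC=1 idx=1 pred=T actual=T -> ctr[1]=3
Ev 5: PC=6 idx=2 pred=T actual=T -> ctr[2]=3
Ev 6: PC=1 idx=1 pred=T actual=T -> ctr[1]=3
Ev 7: PC=1 idx=1 pred=T actual=N -> ctr[1]=2

Answer: 3 2 3 3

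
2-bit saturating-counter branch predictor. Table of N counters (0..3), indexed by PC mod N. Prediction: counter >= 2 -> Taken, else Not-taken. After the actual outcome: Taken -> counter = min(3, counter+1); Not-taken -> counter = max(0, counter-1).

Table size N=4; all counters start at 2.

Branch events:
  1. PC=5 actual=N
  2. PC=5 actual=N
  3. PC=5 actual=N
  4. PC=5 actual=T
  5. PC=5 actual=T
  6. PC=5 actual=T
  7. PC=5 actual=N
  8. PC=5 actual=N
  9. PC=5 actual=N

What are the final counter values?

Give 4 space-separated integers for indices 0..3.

Ev 1: PC=5 idx=1 pred=T actual=N -> ctr[1]=1
Ev 2: PC=5 idx=1 pred=N actual=N -> ctr[1]=0
Ev 3: PC=5 idx=1 pred=N actual=N -> ctr[1]=0
Ev 4: PC=5 idx=1 pred=N actual=T -> ctr[1]=1
Ev 5: PC=5 idx=1 pred=N actual=T -> ctr[1]=2
Ev 6: PC=5 idx=1 pred=T actual=T -> ctr[1]=3
Ev 7: PC=5 idx=1 pred=T actual=N -> ctr[1]=2
Ev 8: PC=5 idx=1 pred=T actual=N -> ctr[1]=1
Ev 9: PC=5 idx=1 pred=N actual=N -> ctr[1]=0

Answer: 2 0 2 2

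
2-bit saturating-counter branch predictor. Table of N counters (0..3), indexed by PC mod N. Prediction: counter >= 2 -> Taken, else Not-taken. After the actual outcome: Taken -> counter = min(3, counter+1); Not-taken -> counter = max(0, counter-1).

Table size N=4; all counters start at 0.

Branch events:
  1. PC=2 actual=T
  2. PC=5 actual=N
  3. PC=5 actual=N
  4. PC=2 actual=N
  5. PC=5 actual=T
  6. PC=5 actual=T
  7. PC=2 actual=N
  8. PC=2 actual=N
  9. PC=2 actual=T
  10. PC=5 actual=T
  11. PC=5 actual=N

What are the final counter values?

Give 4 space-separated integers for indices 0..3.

Ev 1: PC=2 idx=2 pred=N actual=T -> ctr[2]=1
Ev 2: PC=5 idx=1 pred=N actual=N -> ctr[1]=0
Ev 3: PC=5 idx=1 pred=N actual=N -> ctr[1]=0
Ev 4: PC=2 idx=2 pred=N actual=N -> ctr[2]=0
Ev 5: PC=5 idx=1 pred=N actual=T -> ctr[1]=1
Ev 6: PC=5 idx=1 pred=N actual=T -> ctr[1]=2
Ev 7: PC=2 idx=2 pred=N actual=N -> ctr[2]=0
Ev 8: PC=2 idx=2 pred=N actual=N -> ctr[2]=0
Ev 9: PC=2 idx=2 pred=N actual=T -> ctr[2]=1
Ev 10: PC=5 idx=1 pred=T actual=T -> ctr[1]=3
Ev 11: PC=5 idx=1 pred=T actual=N -> ctr[1]=2

Answer: 0 2 1 0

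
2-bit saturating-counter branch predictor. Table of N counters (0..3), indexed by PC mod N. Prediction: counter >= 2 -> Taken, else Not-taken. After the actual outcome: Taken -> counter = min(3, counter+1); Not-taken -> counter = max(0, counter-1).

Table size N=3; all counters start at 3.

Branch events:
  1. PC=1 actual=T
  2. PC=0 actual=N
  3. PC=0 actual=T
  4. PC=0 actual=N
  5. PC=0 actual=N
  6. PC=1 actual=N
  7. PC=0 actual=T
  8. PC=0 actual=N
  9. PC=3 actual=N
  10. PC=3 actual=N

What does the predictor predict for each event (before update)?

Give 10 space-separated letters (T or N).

Ev 1: PC=1 idx=1 pred=T actual=T -> ctr[1]=3
Ev 2: PC=0 idx=0 pred=T actual=N -> ctr[0]=2
Ev 3: PC=0 idx=0 pred=T actual=T -> ctr[0]=3
Ev 4: PC=0 idx=0 pred=T actual=N -> ctr[0]=2
Ev 5: PC=0 idx=0 pred=T actual=N -> ctr[0]=1
Ev 6: PC=1 idx=1 pred=T actual=N -> ctr[1]=2
Ev 7: PC=0 idx=0 pred=N actual=T -> ctr[0]=2
Ev 8: PC=0 idx=0 pred=T actual=N -> ctr[0]=1
Ev 9: PC=3 idx=0 pred=N actual=N -> ctr[0]=0
Ev 10: PC=3 idx=0 pred=N actual=N -> ctr[0]=0

Answer: T T T T T T N T N N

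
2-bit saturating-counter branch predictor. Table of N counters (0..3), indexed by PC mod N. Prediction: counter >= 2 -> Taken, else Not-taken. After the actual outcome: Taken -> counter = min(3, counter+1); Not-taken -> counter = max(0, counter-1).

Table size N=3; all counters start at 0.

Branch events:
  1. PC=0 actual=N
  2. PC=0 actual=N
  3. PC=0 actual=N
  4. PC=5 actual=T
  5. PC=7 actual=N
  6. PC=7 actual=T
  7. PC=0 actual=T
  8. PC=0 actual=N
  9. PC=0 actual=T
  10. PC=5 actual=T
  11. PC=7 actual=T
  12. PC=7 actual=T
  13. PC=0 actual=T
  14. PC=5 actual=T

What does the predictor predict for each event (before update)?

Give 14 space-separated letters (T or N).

Answer: N N N N N N N N N N N T N T

Derivation:
Ev 1: PC=0 idx=0 pred=N actual=N -> ctr[0]=0
Ev 2: PC=0 idx=0 pred=N actual=N -> ctr[0]=0
Ev 3: PC=0 idx=0 pred=N actual=N -> ctr[0]=0
Ev 4: PC=5 idx=2 pred=N actual=T -> ctr[2]=1
Ev 5: PC=7 idx=1 pred=N actual=N -> ctr[1]=0
Ev 6: PC=7 idx=1 pred=N actual=T -> ctr[1]=1
Ev 7: PC=0 idx=0 pred=N actual=T -> ctr[0]=1
Ev 8: PC=0 idx=0 pred=N actual=N -> ctr[0]=0
Ev 9: PC=0 idx=0 pred=N actual=T -> ctr[0]=1
Ev 10: PC=5 idx=2 pred=N actual=T -> ctr[2]=2
Ev 11: PC=7 idx=1 pred=N actual=T -> ctr[1]=2
Ev 12: PC=7 idx=1 pred=T actual=T -> ctr[1]=3
Ev 13: PC=0 idx=0 pred=N actual=T -> ctr[0]=2
Ev 14: PC=5 idx=2 pred=T actual=T -> ctr[2]=3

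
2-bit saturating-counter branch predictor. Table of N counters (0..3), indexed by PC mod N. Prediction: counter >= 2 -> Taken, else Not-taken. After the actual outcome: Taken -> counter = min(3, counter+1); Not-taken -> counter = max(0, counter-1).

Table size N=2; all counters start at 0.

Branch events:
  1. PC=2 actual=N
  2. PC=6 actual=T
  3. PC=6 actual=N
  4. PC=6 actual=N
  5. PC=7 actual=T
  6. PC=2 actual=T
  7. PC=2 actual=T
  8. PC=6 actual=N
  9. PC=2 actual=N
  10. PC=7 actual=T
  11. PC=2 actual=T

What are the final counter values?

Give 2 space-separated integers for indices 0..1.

Ev 1: PC=2 idx=0 pred=N actual=N -> ctr[0]=0
Ev 2: PC=6 idx=0 pred=N actual=T -> ctr[0]=1
Ev 3: PC=6 idx=0 pred=N actual=N -> ctr[0]=0
Ev 4: PC=6 idx=0 pred=N actual=N -> ctr[0]=0
Ev 5: PC=7 idx=1 pred=N actual=T -> ctr[1]=1
Ev 6: PC=2 idx=0 pred=N actual=T -> ctr[0]=1
Ev 7: PC=2 idx=0 pred=N actual=T -> ctr[0]=2
Ev 8: PC=6 idx=0 pred=T actual=N -> ctr[0]=1
Ev 9: PC=2 idx=0 pred=N actual=N -> ctr[0]=0
Ev 10: PC=7 idx=1 pred=N actual=T -> ctr[1]=2
Ev 11: PC=2 idx=0 pred=N actual=T -> ctr[0]=1

Answer: 1 2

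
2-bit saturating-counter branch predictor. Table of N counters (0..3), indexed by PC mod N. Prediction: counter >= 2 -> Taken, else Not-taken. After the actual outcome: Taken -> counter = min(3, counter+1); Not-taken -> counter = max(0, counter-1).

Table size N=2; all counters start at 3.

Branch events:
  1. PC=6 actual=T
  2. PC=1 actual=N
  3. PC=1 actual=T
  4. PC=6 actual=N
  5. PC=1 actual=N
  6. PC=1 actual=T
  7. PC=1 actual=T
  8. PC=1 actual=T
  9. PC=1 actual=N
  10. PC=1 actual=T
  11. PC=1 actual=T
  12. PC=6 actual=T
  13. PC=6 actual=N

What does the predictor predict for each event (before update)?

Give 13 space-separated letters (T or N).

Ev 1: PC=6 idx=0 pred=T actual=T -> ctr[0]=3
Ev 2: PC=1 idx=1 pred=T actual=N -> ctr[1]=2
Ev 3: PC=1 idx=1 pred=T actual=T -> ctr[1]=3
Ev 4: PC=6 idx=0 pred=T actual=N -> ctr[0]=2
Ev 5: PC=1 idx=1 pred=T actual=N -> ctr[1]=2
Ev 6: PC=1 idx=1 pred=T actual=T -> ctr[1]=3
Ev 7: PC=1 idx=1 pred=T actual=T -> ctr[1]=3
Ev 8: PC=1 idx=1 pred=T actual=T -> ctr[1]=3
Ev 9: PC=1 idx=1 pred=T actual=N -> ctr[1]=2
Ev 10: PC=1 idx=1 pred=T actual=T -> ctr[1]=3
Ev 11: PC=1 idx=1 pred=T actual=T -> ctr[1]=3
Ev 12: PC=6 idx=0 pred=T actual=T -> ctr[0]=3
Ev 13: PC=6 idx=0 pred=T actual=N -> ctr[0]=2

Answer: T T T T T T T T T T T T T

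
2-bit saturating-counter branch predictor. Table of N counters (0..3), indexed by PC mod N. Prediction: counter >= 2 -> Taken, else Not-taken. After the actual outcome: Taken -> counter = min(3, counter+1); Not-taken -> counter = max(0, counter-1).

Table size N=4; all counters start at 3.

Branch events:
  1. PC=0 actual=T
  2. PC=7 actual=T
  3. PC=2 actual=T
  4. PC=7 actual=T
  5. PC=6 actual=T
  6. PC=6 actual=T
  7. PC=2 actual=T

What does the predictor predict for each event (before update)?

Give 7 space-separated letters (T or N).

Answer: T T T T T T T

Derivation:
Ev 1: PC=0 idx=0 pred=T actual=T -> ctr[0]=3
Ev 2: PC=7 idx=3 pred=T actual=T -> ctr[3]=3
Ev 3: PC=2 idx=2 pred=T actual=T -> ctr[2]=3
Ev 4: PC=7 idx=3 pred=T actual=T -> ctr[3]=3
Ev 5: PC=6 idx=2 pred=T actual=T -> ctr[2]=3
Ev 6: PC=6 idx=2 pred=T actual=T -> ctr[2]=3
Ev 7: PC=2 idx=2 pred=T actual=T -> ctr[2]=3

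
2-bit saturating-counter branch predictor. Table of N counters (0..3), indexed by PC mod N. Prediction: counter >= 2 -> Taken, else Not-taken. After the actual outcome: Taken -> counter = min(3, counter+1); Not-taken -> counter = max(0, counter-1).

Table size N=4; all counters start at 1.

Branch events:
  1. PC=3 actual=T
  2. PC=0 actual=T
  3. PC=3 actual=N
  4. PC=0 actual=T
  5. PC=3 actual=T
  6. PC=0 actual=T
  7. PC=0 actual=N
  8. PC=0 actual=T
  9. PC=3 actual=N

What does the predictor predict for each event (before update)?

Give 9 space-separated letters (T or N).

Ev 1: PC=3 idx=3 pred=N actual=T -> ctr[3]=2
Ev 2: PC=0 idx=0 pred=N actual=T -> ctr[0]=2
Ev 3: PC=3 idx=3 pred=T actual=N -> ctr[3]=1
Ev 4: PC=0 idx=0 pred=T actual=T -> ctr[0]=3
Ev 5: PC=3 idx=3 pred=N actual=T -> ctr[3]=2
Ev 6: PC=0 idx=0 pred=T actual=T -> ctr[0]=3
Ev 7: PC=0 idx=0 pred=T actual=N -> ctr[0]=2
Ev 8: PC=0 idx=0 pred=T actual=T -> ctr[0]=3
Ev 9: PC=3 idx=3 pred=T actual=N -> ctr[3]=1

Answer: N N T T N T T T T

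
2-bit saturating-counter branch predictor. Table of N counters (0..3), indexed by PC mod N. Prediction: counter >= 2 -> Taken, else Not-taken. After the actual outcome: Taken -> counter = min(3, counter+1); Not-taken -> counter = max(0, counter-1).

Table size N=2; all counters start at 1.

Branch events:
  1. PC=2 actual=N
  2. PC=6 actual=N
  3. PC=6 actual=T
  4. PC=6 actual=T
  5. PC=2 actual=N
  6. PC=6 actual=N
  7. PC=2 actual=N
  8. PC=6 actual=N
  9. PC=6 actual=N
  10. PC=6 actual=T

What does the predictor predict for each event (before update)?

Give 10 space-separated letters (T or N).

Ev 1: PC=2 idx=0 pred=N actual=N -> ctr[0]=0
Ev 2: PC=6 idx=0 pred=N actual=N -> ctr[0]=0
Ev 3: PC=6 idx=0 pred=N actual=T -> ctr[0]=1
Ev 4: PC=6 idx=0 pred=N actual=T -> ctr[0]=2
Ev 5: PC=2 idx=0 pred=T actual=N -> ctr[0]=1
Ev 6: PC=6 idx=0 pred=N actual=N -> ctr[0]=0
Ev 7: PC=2 idx=0 pred=N actual=N -> ctr[0]=0
Ev 8: PC=6 idx=0 pred=N actual=N -> ctr[0]=0
Ev 9: PC=6 idx=0 pred=N actual=N -> ctr[0]=0
Ev 10: PC=6 idx=0 pred=N actual=T -> ctr[0]=1

Answer: N N N N T N N N N N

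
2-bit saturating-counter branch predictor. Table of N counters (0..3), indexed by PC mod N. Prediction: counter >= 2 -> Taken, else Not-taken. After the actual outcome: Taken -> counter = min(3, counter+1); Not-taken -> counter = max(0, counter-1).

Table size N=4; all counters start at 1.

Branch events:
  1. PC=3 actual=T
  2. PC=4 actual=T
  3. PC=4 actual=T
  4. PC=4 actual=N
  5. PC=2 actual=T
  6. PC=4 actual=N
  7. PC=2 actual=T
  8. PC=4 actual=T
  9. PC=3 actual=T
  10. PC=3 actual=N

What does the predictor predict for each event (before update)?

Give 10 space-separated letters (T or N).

Answer: N N T T N T T N T T

Derivation:
Ev 1: PC=3 idx=3 pred=N actual=T -> ctr[3]=2
Ev 2: PC=4 idx=0 pred=N actual=T -> ctr[0]=2
Ev 3: PC=4 idx=0 pred=T actual=T -> ctr[0]=3
Ev 4: PC=4 idx=0 pred=T actual=N -> ctr[0]=2
Ev 5: PC=2 idx=2 pred=N actual=T -> ctr[2]=2
Ev 6: PC=4 idx=0 pred=T actual=N -> ctr[0]=1
Ev 7: PC=2 idx=2 pred=T actual=T -> ctr[2]=3
Ev 8: PC=4 idx=0 pred=N actual=T -> ctr[0]=2
Ev 9: PC=3 idx=3 pred=T actual=T -> ctr[3]=3
Ev 10: PC=3 idx=3 pred=T actual=N -> ctr[3]=2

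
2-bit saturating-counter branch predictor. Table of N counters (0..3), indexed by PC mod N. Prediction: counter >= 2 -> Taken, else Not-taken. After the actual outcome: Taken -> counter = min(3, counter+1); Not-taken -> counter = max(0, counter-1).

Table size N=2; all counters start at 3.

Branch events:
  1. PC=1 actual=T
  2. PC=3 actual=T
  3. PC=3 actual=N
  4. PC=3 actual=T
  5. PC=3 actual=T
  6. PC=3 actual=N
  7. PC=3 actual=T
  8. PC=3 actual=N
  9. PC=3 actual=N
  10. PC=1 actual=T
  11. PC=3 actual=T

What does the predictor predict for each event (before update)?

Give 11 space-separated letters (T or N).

Ev 1: PC=1 idx=1 pred=T actual=T -> ctr[1]=3
Ev 2: PC=3 idx=1 pred=T actual=T -> ctr[1]=3
Ev 3: PC=3 idx=1 pred=T actual=N -> ctr[1]=2
Ev 4: PC=3 idx=1 pred=T actual=T -> ctr[1]=3
Ev 5: PC=3 idx=1 pred=T actual=T -> ctr[1]=3
Ev 6: PC=3 idx=1 pred=T actual=N -> ctr[1]=2
Ev 7: PC=3 idx=1 pred=T actual=T -> ctr[1]=3
Ev 8: PC=3 idx=1 pred=T actual=N -> ctr[1]=2
Ev 9: PC=3 idx=1 pred=T actual=N -> ctr[1]=1
Ev 10: PC=1 idx=1 pred=N actual=T -> ctr[1]=2
Ev 11: PC=3 idx=1 pred=T actual=T -> ctr[1]=3

Answer: T T T T T T T T T N T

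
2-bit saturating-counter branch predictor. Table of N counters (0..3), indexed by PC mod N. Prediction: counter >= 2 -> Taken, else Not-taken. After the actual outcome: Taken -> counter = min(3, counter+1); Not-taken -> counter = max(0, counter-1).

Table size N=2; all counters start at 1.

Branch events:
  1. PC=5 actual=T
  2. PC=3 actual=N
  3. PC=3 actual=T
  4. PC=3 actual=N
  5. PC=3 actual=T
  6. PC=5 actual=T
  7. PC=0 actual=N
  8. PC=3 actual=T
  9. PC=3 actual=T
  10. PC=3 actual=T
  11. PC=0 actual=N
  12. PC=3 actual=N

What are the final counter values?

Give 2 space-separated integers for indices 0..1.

Ev 1: PC=5 idx=1 pred=N actual=T -> ctr[1]=2
Ev 2: PC=3 idx=1 pred=T actual=N -> ctr[1]=1
Ev 3: PC=3 idx=1 pred=N actual=T -> ctr[1]=2
Ev 4: PC=3 idx=1 pred=T actual=N -> ctr[1]=1
Ev 5: PC=3 idx=1 pred=N actual=T -> ctr[1]=2
Ev 6: PC=5 idx=1 pred=T actual=T -> ctr[1]=3
Ev 7: PC=0 idx=0 pred=N actual=N -> ctr[0]=0
Ev 8: PC=3 idx=1 pred=T actual=T -> ctr[1]=3
Ev 9: PC=3 idx=1 pred=T actual=T -> ctr[1]=3
Ev 10: PC=3 idx=1 pred=T actual=T -> ctr[1]=3
Ev 11: PC=0 idx=0 pred=N actual=N -> ctr[0]=0
Ev 12: PC=3 idx=1 pred=T actual=N -> ctr[1]=2

Answer: 0 2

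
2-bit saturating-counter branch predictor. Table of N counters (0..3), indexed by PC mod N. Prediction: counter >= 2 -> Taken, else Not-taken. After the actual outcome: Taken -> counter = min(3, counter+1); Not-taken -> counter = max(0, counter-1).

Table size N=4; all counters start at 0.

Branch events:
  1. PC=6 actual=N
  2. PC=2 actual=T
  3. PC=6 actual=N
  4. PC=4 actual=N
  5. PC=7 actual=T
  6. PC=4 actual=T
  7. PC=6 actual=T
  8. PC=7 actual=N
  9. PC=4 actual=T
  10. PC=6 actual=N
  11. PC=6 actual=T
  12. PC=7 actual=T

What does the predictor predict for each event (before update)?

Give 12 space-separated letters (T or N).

Answer: N N N N N N N N N N N N

Derivation:
Ev 1: PC=6 idx=2 pred=N actual=N -> ctr[2]=0
Ev 2: PC=2 idx=2 pred=N actual=T -> ctr[2]=1
Ev 3: PC=6 idx=2 pred=N actual=N -> ctr[2]=0
Ev 4: PC=4 idx=0 pred=N actual=N -> ctr[0]=0
Ev 5: PC=7 idx=3 pred=N actual=T -> ctr[3]=1
Ev 6: PC=4 idx=0 pred=N actual=T -> ctr[0]=1
Ev 7: PC=6 idx=2 pred=N actual=T -> ctr[2]=1
Ev 8: PC=7 idx=3 pred=N actual=N -> ctr[3]=0
Ev 9: PC=4 idx=0 pred=N actual=T -> ctr[0]=2
Ev 10: PC=6 idx=2 pred=N actual=N -> ctr[2]=0
Ev 11: PC=6 idx=2 pred=N actual=T -> ctr[2]=1
Ev 12: PC=7 idx=3 pred=N actual=T -> ctr[3]=1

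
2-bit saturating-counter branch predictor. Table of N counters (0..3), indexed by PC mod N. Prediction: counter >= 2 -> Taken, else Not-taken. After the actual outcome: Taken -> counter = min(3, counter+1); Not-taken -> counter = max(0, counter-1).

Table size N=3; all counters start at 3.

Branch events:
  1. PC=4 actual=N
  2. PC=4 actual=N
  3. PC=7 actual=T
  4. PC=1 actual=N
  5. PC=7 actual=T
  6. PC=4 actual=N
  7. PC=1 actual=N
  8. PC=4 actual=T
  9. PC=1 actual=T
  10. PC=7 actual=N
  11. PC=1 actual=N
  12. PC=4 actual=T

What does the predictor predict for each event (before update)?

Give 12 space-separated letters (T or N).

Ev 1: PC=4 idx=1 pred=T actual=N -> ctr[1]=2
Ev 2: PC=4 idx=1 pred=T actual=N -> ctr[1]=1
Ev 3: PC=7 idx=1 pred=N actual=T -> ctr[1]=2
Ev 4: PC=1 idx=1 pred=T actual=N -> ctr[1]=1
Ev 5: PC=7 idx=1 pred=N actual=T -> ctr[1]=2
Ev 6: PC=4 idx=1 pred=T actual=N -> ctr[1]=1
Ev 7: PC=1 idx=1 pred=N actual=N -> ctr[1]=0
Ev 8: PC=4 idx=1 pred=N actual=T -> ctr[1]=1
Ev 9: PC=1 idx=1 pred=N actual=T -> ctr[1]=2
Ev 10: PC=7 idx=1 pred=T actual=N -> ctr[1]=1
Ev 11: PC=1 idx=1 pred=N actual=N -> ctr[1]=0
Ev 12: PC=4 idx=1 pred=N actual=T -> ctr[1]=1

Answer: T T N T N T N N N T N N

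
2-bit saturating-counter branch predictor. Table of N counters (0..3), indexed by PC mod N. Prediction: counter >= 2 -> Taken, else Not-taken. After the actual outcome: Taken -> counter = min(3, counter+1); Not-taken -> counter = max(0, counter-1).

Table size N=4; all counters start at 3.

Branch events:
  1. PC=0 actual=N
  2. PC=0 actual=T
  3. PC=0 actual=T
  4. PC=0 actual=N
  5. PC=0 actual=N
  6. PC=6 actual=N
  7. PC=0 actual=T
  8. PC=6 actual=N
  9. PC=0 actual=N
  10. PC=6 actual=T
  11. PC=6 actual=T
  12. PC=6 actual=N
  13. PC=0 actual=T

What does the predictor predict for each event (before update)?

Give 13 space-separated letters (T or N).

Answer: T T T T T T N T T N T T N

Derivation:
Ev 1: PC=0 idx=0 pred=T actual=N -> ctr[0]=2
Ev 2: PC=0 idx=0 pred=T actual=T -> ctr[0]=3
Ev 3: PC=0 idx=0 pred=T actual=T -> ctr[0]=3
Ev 4: PC=0 idx=0 pred=T actual=N -> ctr[0]=2
Ev 5: PC=0 idx=0 pred=T actual=N -> ctr[0]=1
Ev 6: PC=6 idx=2 pred=T actual=N -> ctr[2]=2
Ev 7: PC=0 idx=0 pred=N actual=T -> ctr[0]=2
Ev 8: PC=6 idx=2 pred=T actual=N -> ctr[2]=1
Ev 9: PC=0 idx=0 pred=T actual=N -> ctr[0]=1
Ev 10: PC=6 idx=2 pred=N actual=T -> ctr[2]=2
Ev 11: PC=6 idx=2 pred=T actual=T -> ctr[2]=3
Ev 12: PC=6 idx=2 pred=T actual=N -> ctr[2]=2
Ev 13: PC=0 idx=0 pred=N actual=T -> ctr[0]=2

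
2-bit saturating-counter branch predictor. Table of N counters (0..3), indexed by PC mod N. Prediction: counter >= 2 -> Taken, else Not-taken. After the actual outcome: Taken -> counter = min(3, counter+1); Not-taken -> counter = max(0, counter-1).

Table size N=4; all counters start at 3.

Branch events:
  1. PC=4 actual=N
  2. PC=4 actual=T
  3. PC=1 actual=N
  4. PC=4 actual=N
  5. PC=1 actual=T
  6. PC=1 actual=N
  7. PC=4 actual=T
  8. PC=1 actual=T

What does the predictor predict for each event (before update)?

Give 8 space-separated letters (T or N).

Ev 1: PC=4 idx=0 pred=T actual=N -> ctr[0]=2
Ev 2: PC=4 idx=0 pred=T actual=T -> ctr[0]=3
Ev 3: PC=1 idx=1 pred=T actual=N -> ctr[1]=2
Ev 4: PC=4 idx=0 pred=T actual=N -> ctr[0]=2
Ev 5: PC=1 idx=1 pred=T actual=T -> ctr[1]=3
Ev 6: PC=1 idx=1 pred=T actual=N -> ctr[1]=2
Ev 7: PC=4 idx=0 pred=T actual=T -> ctr[0]=3
Ev 8: PC=1 idx=1 pred=T actual=T -> ctr[1]=3

Answer: T T T T T T T T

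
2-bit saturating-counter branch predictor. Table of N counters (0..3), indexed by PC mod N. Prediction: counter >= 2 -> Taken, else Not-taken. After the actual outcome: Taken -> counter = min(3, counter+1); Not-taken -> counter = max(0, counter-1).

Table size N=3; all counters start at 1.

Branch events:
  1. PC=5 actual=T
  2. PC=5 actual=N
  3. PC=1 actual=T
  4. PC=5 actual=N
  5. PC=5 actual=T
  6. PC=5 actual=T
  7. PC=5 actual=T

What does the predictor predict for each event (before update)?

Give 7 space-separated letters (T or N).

Ev 1: PC=5 idx=2 pred=N actual=T -> ctr[2]=2
Ev 2: PC=5 idx=2 pred=T actual=N -> ctr[2]=1
Ev 3: PC=1 idx=1 pred=N actual=T -> ctr[1]=2
Ev 4: PC=5 idx=2 pred=N actual=N -> ctr[2]=0
Ev 5: PC=5 idx=2 pred=N actual=T -> ctr[2]=1
Ev 6: PC=5 idx=2 pred=N actual=T -> ctr[2]=2
Ev 7: PC=5 idx=2 pred=T actual=T -> ctr[2]=3

Answer: N T N N N N T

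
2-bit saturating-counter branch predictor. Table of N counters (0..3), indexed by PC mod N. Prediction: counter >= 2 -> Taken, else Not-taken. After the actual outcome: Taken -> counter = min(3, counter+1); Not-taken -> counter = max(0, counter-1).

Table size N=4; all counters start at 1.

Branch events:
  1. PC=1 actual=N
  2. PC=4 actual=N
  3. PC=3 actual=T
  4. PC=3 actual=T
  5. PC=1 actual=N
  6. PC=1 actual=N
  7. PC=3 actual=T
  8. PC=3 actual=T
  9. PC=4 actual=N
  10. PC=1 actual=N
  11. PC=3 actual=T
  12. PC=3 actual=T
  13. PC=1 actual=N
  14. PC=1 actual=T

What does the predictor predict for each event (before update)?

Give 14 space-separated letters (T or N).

Ev 1: PC=1 idx=1 pred=N actual=N -> ctr[1]=0
Ev 2: PC=4 idx=0 pred=N actual=N -> ctr[0]=0
Ev 3: PC=3 idx=3 pred=N actual=T -> ctr[3]=2
Ev 4: PC=3 idx=3 pred=T actual=T -> ctr[3]=3
Ev 5: PC=1 idx=1 pred=N actual=N -> ctr[1]=0
Ev 6: PC=1 idx=1 pred=N actual=N -> ctr[1]=0
Ev 7: PC=3 idx=3 pred=T actual=T -> ctr[3]=3
Ev 8: PC=3 idx=3 pred=T actual=T -> ctr[3]=3
Ev 9: PC=4 idx=0 pred=N actual=N -> ctr[0]=0
Ev 10: PC=1 idx=1 pred=N actual=N -> ctr[1]=0
Ev 11: PC=3 idx=3 pred=T actual=T -> ctr[3]=3
Ev 12: PC=3 idx=3 pred=T actual=T -> ctr[3]=3
Ev 13: PC=1 idx=1 pred=N actual=N -> ctr[1]=0
Ev 14: PC=1 idx=1 pred=N actual=T -> ctr[1]=1

Answer: N N N T N N T T N N T T N N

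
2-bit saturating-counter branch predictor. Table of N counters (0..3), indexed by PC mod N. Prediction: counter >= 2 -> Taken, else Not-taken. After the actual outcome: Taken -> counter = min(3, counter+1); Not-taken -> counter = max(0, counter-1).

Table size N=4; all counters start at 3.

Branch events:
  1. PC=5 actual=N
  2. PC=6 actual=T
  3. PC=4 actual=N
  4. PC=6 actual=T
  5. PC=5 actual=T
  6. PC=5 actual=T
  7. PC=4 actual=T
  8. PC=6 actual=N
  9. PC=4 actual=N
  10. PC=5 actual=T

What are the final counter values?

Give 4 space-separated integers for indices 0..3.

Ev 1: PC=5 idx=1 pred=T actual=N -> ctr[1]=2
Ev 2: PC=6 idx=2 pred=T actual=T -> ctr[2]=3
Ev 3: PC=4 idx=0 pred=T actual=N -> ctr[0]=2
Ev 4: PC=6 idx=2 pred=T actual=T -> ctr[2]=3
Ev 5: PC=5 idx=1 pred=T actual=T -> ctr[1]=3
Ev 6: PC=5 idx=1 pred=T actual=T -> ctr[1]=3
Ev 7: PC=4 idx=0 pred=T actual=T -> ctr[0]=3
Ev 8: PC=6 idx=2 pred=T actual=N -> ctr[2]=2
Ev 9: PC=4 idx=0 pred=T actual=N -> ctr[0]=2
Ev 10: PC=5 idx=1 pred=T actual=T -> ctr[1]=3

Answer: 2 3 2 3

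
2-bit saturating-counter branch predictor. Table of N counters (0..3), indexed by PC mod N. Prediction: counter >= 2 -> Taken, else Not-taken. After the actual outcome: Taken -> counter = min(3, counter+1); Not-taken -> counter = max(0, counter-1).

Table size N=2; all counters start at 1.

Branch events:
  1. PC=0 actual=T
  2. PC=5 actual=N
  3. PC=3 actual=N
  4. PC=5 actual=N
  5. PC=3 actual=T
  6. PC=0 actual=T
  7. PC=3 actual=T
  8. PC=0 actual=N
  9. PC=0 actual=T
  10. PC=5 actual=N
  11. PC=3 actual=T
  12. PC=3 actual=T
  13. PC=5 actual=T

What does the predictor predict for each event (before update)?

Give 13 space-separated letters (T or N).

Answer: N N N N N T N T T T N T T

Derivation:
Ev 1: PC=0 idx=0 pred=N actual=T -> ctr[0]=2
Ev 2: PC=5 idx=1 pred=N actual=N -> ctr[1]=0
Ev 3: PC=3 idx=1 pred=N actual=N -> ctr[1]=0
Ev 4: PC=5 idx=1 pred=N actual=N -> ctr[1]=0
Ev 5: PC=3 idx=1 pred=N actual=T -> ctr[1]=1
Ev 6: PC=0 idx=0 pred=T actual=T -> ctr[0]=3
Ev 7: PC=3 idx=1 pred=N actual=T -> ctr[1]=2
Ev 8: PC=0 idx=0 pred=T actual=N -> ctr[0]=2
Ev 9: PC=0 idx=0 pred=T actual=T -> ctr[0]=3
Ev 10: PC=5 idx=1 pred=T actual=N -> ctr[1]=1
Ev 11: PC=3 idx=1 pred=N actual=T -> ctr[1]=2
Ev 12: PC=3 idx=1 pred=T actual=T -> ctr[1]=3
Ev 13: PC=5 idx=1 pred=T actual=T -> ctr[1]=3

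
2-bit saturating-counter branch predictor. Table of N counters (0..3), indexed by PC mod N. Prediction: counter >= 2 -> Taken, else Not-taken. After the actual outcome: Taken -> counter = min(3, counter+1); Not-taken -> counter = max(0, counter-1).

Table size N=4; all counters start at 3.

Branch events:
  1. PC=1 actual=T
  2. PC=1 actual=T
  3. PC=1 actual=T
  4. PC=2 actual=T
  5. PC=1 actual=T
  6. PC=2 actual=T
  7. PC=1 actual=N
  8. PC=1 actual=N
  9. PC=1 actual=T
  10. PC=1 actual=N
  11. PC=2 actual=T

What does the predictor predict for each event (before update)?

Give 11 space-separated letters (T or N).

Ev 1: PC=1 idx=1 pred=T actual=T -> ctr[1]=3
Ev 2: PC=1 idx=1 pred=T actual=T -> ctr[1]=3
Ev 3: PC=1 idx=1 pred=T actual=T -> ctr[1]=3
Ev 4: PC=2 idx=2 pred=T actual=T -> ctr[2]=3
Ev 5: PC=1 idx=1 pred=T actual=T -> ctr[1]=3
Ev 6: PC=2 idx=2 pred=T actual=T -> ctr[2]=3
Ev 7: PC=1 idx=1 pred=T actual=N -> ctr[1]=2
Ev 8: PC=1 idx=1 pred=T actual=N -> ctr[1]=1
Ev 9: PC=1 idx=1 pred=N actual=T -> ctr[1]=2
Ev 10: PC=1 idx=1 pred=T actual=N -> ctr[1]=1
Ev 11: PC=2 idx=2 pred=T actual=T -> ctr[2]=3

Answer: T T T T T T T T N T T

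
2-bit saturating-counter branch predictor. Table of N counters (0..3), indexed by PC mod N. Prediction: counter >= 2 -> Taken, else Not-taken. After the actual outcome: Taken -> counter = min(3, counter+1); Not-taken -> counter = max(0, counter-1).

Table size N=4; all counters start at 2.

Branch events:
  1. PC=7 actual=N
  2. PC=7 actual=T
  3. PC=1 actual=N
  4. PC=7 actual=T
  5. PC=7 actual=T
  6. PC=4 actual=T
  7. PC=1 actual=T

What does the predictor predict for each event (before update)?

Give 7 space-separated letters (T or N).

Answer: T N T T T T N

Derivation:
Ev 1: PC=7 idx=3 pred=T actual=N -> ctr[3]=1
Ev 2: PC=7 idx=3 pred=N actual=T -> ctr[3]=2
Ev 3: PC=1 idx=1 pred=T actual=N -> ctr[1]=1
Ev 4: PC=7 idx=3 pred=T actual=T -> ctr[3]=3
Ev 5: PC=7 idx=3 pred=T actual=T -> ctr[3]=3
Ev 6: PC=4 idx=0 pred=T actual=T -> ctr[0]=3
Ev 7: PC=1 idx=1 pred=N actual=T -> ctr[1]=2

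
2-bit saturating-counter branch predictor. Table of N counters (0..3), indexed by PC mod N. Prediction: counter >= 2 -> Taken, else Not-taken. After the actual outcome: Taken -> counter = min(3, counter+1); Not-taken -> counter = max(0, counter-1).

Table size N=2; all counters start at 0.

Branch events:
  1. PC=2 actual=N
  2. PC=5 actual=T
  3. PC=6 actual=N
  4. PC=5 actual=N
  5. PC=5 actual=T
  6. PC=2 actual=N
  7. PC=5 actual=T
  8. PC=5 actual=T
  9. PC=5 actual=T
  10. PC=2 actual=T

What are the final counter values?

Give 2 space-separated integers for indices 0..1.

Answer: 1 3

Derivation:
Ev 1: PC=2 idx=0 pred=N actual=N -> ctr[0]=0
Ev 2: PC=5 idx=1 pred=N actual=T -> ctr[1]=1
Ev 3: PC=6 idx=0 pred=N actual=N -> ctr[0]=0
Ev 4: PC=5 idx=1 pred=N actual=N -> ctr[1]=0
Ev 5: PC=5 idx=1 pred=N actual=T -> ctr[1]=1
Ev 6: PC=2 idx=0 pred=N actual=N -> ctr[0]=0
Ev 7: PC=5 idx=1 pred=N actual=T -> ctr[1]=2
Ev 8: PC=5 idx=1 pred=T actual=T -> ctr[1]=3
Ev 9: PC=5 idx=1 pred=T actual=T -> ctr[1]=3
Ev 10: PC=2 idx=0 pred=N actual=T -> ctr[0]=1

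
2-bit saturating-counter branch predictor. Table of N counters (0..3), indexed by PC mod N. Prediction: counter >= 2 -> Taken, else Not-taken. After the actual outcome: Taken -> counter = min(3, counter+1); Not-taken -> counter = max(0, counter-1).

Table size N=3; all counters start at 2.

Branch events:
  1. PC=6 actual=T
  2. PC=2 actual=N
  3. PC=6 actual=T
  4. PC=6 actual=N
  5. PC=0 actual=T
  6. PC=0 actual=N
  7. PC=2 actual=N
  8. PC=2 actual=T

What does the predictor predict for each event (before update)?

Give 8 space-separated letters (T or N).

Ev 1: PC=6 idx=0 pred=T actual=T -> ctr[0]=3
Ev 2: PC=2 idx=2 pred=T actual=N -> ctr[2]=1
Ev 3: PC=6 idx=0 pred=T actual=T -> ctr[0]=3
Ev 4: PC=6 idx=0 pred=T actual=N -> ctr[0]=2
Ev 5: PC=0 idx=0 pred=T actual=T -> ctr[0]=3
Ev 6: PC=0 idx=0 pred=T actual=N -> ctr[0]=2
Ev 7: PC=2 idx=2 pred=N actual=N -> ctr[2]=0
Ev 8: PC=2 idx=2 pred=N actual=T -> ctr[2]=1

Answer: T T T T T T N N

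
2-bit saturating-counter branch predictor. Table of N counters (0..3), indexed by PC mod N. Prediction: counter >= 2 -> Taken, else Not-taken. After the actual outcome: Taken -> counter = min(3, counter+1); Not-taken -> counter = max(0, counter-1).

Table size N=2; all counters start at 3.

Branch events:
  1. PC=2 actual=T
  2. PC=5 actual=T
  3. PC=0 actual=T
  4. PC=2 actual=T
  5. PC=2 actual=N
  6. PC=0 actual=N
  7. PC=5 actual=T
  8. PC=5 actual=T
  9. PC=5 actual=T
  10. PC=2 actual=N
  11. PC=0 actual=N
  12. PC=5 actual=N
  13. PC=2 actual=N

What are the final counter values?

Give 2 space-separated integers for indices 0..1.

Ev 1: PC=2 idx=0 pred=T actual=T -> ctr[0]=3
Ev 2: PC=5 idx=1 pred=T actual=T -> ctr[1]=3
Ev 3: PC=0 idx=0 pred=T actual=T -> ctr[0]=3
Ev 4: PC=2 idx=0 pred=T actual=T -> ctr[0]=3
Ev 5: PC=2 idx=0 pred=T actual=N -> ctr[0]=2
Ev 6: PC=0 idx=0 pred=T actual=N -> ctr[0]=1
Ev 7: PC=5 idx=1 pred=T actual=T -> ctr[1]=3
Ev 8: PC=5 idx=1 pred=T actual=T -> ctr[1]=3
Ev 9: PC=5 idx=1 pred=T actual=T -> ctr[1]=3
Ev 10: PC=2 idx=0 pred=N actual=N -> ctr[0]=0
Ev 11: PC=0 idx=0 pred=N actual=N -> ctr[0]=0
Ev 12: PC=5 idx=1 pred=T actual=N -> ctr[1]=2
Ev 13: PC=2 idx=0 pred=N actual=N -> ctr[0]=0

Answer: 0 2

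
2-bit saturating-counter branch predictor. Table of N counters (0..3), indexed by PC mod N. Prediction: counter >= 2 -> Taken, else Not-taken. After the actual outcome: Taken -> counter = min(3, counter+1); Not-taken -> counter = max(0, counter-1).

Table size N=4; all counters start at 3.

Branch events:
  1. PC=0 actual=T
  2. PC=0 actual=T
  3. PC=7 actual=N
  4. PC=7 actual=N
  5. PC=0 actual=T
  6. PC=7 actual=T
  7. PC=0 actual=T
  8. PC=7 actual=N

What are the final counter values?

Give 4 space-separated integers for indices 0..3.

Ev 1: PC=0 idx=0 pred=T actual=T -> ctr[0]=3
Ev 2: PC=0 idx=0 pred=T actual=T -> ctr[0]=3
Ev 3: PC=7 idx=3 pred=T actual=N -> ctr[3]=2
Ev 4: PC=7 idx=3 pred=T actual=N -> ctr[3]=1
Ev 5: PC=0 idx=0 pred=T actual=T -> ctr[0]=3
Ev 6: PC=7 idx=3 pred=N actual=T -> ctr[3]=2
Ev 7: PC=0 idx=0 pred=T actual=T -> ctr[0]=3
Ev 8: PC=7 idx=3 pred=T actual=N -> ctr[3]=1

Answer: 3 3 3 1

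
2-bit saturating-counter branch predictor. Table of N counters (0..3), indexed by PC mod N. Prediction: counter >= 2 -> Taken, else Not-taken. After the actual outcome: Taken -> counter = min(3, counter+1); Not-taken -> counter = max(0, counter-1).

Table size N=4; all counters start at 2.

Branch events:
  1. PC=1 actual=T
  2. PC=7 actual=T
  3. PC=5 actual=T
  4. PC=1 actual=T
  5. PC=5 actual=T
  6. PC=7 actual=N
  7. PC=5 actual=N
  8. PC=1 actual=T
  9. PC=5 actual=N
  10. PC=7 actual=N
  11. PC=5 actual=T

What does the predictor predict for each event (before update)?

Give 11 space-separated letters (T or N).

Ev 1: PC=1 idx=1 pred=T actual=T -> ctr[1]=3
Ev 2: PC=7 idx=3 pred=T actual=T -> ctr[3]=3
Ev 3: PC=5 idx=1 pred=T actual=T -> ctr[1]=3
Ev 4: PC=1 idx=1 pred=T actual=T -> ctr[1]=3
Ev 5: PC=5 idx=1 pred=T actual=T -> ctr[1]=3
Ev 6: PC=7 idx=3 pred=T actual=N -> ctr[3]=2
Ev 7: PC=5 idx=1 pred=T actual=N -> ctr[1]=2
Ev 8: PC=1 idx=1 pred=T actual=T -> ctr[1]=3
Ev 9: PC=5 idx=1 pred=T actual=N -> ctr[1]=2
Ev 10: PC=7 idx=3 pred=T actual=N -> ctr[3]=1
Ev 11: PC=5 idx=1 pred=T actual=T -> ctr[1]=3

Answer: T T T T T T T T T T T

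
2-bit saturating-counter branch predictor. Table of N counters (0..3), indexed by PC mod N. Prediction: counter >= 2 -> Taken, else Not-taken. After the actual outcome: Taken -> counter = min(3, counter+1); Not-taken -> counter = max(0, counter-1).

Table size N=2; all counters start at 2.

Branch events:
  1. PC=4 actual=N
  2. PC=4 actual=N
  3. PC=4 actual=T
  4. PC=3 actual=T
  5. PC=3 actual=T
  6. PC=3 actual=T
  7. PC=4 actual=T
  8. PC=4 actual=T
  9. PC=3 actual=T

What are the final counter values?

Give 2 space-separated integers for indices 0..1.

Ev 1: PC=4 idx=0 pred=T actual=N -> ctr[0]=1
Ev 2: PC=4 idx=0 pred=N actual=N -> ctr[0]=0
Ev 3: PC=4 idx=0 pred=N actual=T -> ctr[0]=1
Ev 4: PC=3 idx=1 pred=T actual=T -> ctr[1]=3
Ev 5: PC=3 idx=1 pred=T actual=T -> ctr[1]=3
Ev 6: PC=3 idx=1 pred=T actual=T -> ctr[1]=3
Ev 7: PC=4 idx=0 pred=N actual=T -> ctr[0]=2
Ev 8: PC=4 idx=0 pred=T actual=T -> ctr[0]=3
Ev 9: PC=3 idx=1 pred=T actual=T -> ctr[1]=3

Answer: 3 3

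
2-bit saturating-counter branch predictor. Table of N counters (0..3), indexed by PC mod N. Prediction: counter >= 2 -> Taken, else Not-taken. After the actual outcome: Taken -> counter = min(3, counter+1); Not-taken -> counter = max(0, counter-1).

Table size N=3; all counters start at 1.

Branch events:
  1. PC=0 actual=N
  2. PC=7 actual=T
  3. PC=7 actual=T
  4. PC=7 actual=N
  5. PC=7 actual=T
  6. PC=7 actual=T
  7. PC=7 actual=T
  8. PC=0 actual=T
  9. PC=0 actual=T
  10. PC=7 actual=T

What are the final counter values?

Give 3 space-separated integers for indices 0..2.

Answer: 2 3 1

Derivation:
Ev 1: PC=0 idx=0 pred=N actual=N -> ctr[0]=0
Ev 2: PC=7 idx=1 pred=N actual=T -> ctr[1]=2
Ev 3: PC=7 idx=1 pred=T actual=T -> ctr[1]=3
Ev 4: PC=7 idx=1 pred=T actual=N -> ctr[1]=2
Ev 5: PC=7 idx=1 pred=T actual=T -> ctr[1]=3
Ev 6: PC=7 idx=1 pred=T actual=T -> ctr[1]=3
Ev 7: PC=7 idx=1 pred=T actual=T -> ctr[1]=3
Ev 8: PC=0 idx=0 pred=N actual=T -> ctr[0]=1
Ev 9: PC=0 idx=0 pred=N actual=T -> ctr[0]=2
Ev 10: PC=7 idx=1 pred=T actual=T -> ctr[1]=3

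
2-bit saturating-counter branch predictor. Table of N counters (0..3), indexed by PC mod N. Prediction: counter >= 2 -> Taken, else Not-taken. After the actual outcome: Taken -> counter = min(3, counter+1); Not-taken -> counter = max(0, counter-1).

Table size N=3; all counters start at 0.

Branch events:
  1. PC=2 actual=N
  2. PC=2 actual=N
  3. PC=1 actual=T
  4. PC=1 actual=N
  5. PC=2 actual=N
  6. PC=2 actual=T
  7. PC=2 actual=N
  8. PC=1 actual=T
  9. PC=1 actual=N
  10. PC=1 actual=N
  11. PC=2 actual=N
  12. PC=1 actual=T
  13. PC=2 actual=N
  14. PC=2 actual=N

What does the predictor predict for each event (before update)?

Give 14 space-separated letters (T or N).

Answer: N N N N N N N N N N N N N N

Derivation:
Ev 1: PC=2 idx=2 pred=N actual=N -> ctr[2]=0
Ev 2: PC=2 idx=2 pred=N actual=N -> ctr[2]=0
Ev 3: PC=1 idx=1 pred=N actual=T -> ctr[1]=1
Ev 4: PC=1 idx=1 pred=N actual=N -> ctr[1]=0
Ev 5: PC=2 idx=2 pred=N actual=N -> ctr[2]=0
Ev 6: PC=2 idx=2 pred=N actual=T -> ctr[2]=1
Ev 7: PC=2 idx=2 pred=N actual=N -> ctr[2]=0
Ev 8: PC=1 idx=1 pred=N actual=T -> ctr[1]=1
Ev 9: PC=1 idx=1 pred=N actual=N -> ctr[1]=0
Ev 10: PC=1 idx=1 pred=N actual=N -> ctr[1]=0
Ev 11: PC=2 idx=2 pred=N actual=N -> ctr[2]=0
Ev 12: PC=1 idx=1 pred=N actual=T -> ctr[1]=1
Ev 13: PC=2 idx=2 pred=N actual=N -> ctr[2]=0
Ev 14: PC=2 idx=2 pred=N actual=N -> ctr[2]=0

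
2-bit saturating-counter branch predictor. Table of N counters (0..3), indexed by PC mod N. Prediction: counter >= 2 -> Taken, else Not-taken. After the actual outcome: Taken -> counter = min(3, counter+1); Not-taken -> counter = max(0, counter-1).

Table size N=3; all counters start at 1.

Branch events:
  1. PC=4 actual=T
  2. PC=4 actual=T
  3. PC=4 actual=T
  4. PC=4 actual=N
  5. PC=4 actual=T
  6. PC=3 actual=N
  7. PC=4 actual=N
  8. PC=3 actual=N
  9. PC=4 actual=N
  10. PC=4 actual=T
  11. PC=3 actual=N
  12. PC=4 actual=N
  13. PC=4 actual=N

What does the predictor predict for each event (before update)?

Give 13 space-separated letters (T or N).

Ev 1: PC=4 idx=1 pred=N actual=T -> ctr[1]=2
Ev 2: PC=4 idx=1 pred=T actual=T -> ctr[1]=3
Ev 3: PC=4 idx=1 pred=T actual=T -> ctr[1]=3
Ev 4: PC=4 idx=1 pred=T actual=N -> ctr[1]=2
Ev 5: PC=4 idx=1 pred=T actual=T -> ctr[1]=3
Ev 6: PC=3 idx=0 pred=N actual=N -> ctr[0]=0
Ev 7: PC=4 idx=1 pred=T actual=N -> ctr[1]=2
Ev 8: PC=3 idx=0 pred=N actual=N -> ctr[0]=0
Ev 9: PC=4 idx=1 pred=T actual=N -> ctr[1]=1
Ev 10: PC=4 idx=1 pred=N actual=T -> ctr[1]=2
Ev 11: PC=3 idx=0 pred=N actual=N -> ctr[0]=0
Ev 12: PC=4 idx=1 pred=T actual=N -> ctr[1]=1
Ev 13: PC=4 idx=1 pred=N actual=N -> ctr[1]=0

Answer: N T T T T N T N T N N T N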